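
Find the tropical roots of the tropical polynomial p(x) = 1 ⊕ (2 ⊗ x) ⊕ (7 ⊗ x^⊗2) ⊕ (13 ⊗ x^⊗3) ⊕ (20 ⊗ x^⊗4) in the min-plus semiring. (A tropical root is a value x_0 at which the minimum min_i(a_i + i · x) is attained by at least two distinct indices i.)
Roots: {-7, -6, -5, -1}

Each tropical root is a break point of the lower envelope of the lines y = a_i + i · x (there are 5 lines, with slopes 0, 1, ..., 4). Only the lines that attain the minimum somewhere contribute to roots; other lines are dominated. Here the surviving (envelope) indices are i = 4, i = 3, i = 2, i = 1, i = 0.
Intersections between consecutive envelope lines give the roots: for adjacent envelope indices i < j the intersection is x = (a_i − a_j) / (j − i). Reading off the sorted break points: {-7, -6, -5, -1}.
Verification: at each break x_0, at least two indices attain the minimum of min_i(a_i + i · x_0).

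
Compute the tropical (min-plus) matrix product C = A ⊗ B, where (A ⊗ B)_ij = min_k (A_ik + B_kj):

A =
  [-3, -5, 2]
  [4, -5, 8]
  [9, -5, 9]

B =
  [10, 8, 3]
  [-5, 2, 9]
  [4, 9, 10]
A ⊗ B =
  [-10, -3, 0]
  [-10, -3, 4]
  [-10, -3, 4]

Apply the min-plus product entry-by-entry:
  C[0][0] = min over k of (A[0][0] + B[0][0] = -3 + 10 = 7, A[0][1] + B[1][0] = -5 + -5 = -10, A[0][2] + B[2][0] = 2 + 4 = 6) = -10 (attained at k = 1)
  C[0][1] = min over k of (A[0][0] + B[0][1] = -3 + 8 = 5, A[0][1] + B[1][1] = -5 + 2 = -3, A[0][2] + B[2][1] = 2 + 9 = 11) = -3 (attained at k = 1)
  C[0][2] = min over k of (A[0][0] + B[0][2] = -3 + 3 = 0, A[0][1] + B[1][2] = -5 + 9 = 4, A[0][2] + B[2][2] = 2 + 10 = 12) = 0 (attained at k = 0)
  C[1][0] = min over k of (A[1][0] + B[0][0] = 4 + 10 = 14, A[1][1] + B[1][0] = -5 + -5 = -10, A[1][2] + B[2][0] = 8 + 4 = 12) = -10 (attained at k = 1)
  C[1][1] = min over k of (A[1][0] + B[0][1] = 4 + 8 = 12, A[1][1] + B[1][1] = -5 + 2 = -3, A[1][2] + B[2][1] = 8 + 9 = 17) = -3 (attained at k = 1)
  C[1][2] = min over k of (A[1][0] + B[0][2] = 4 + 3 = 7, A[1][1] + B[1][2] = -5 + 9 = 4, A[1][2] + B[2][2] = 8 + 10 = 18) = 4 (attained at k = 1)
  C[2][0] = min over k of (A[2][0] + B[0][0] = 9 + 10 = 19, A[2][1] + B[1][0] = -5 + -5 = -10, A[2][2] + B[2][0] = 9 + 4 = 13) = -10 (attained at k = 1)
  C[2][1] = min over k of (A[2][0] + B[0][1] = 9 + 8 = 17, A[2][1] + B[1][1] = -5 + 2 = -3, A[2][2] + B[2][1] = 9 + 9 = 18) = -3 (attained at k = 1)
  C[2][2] = min over k of (A[2][0] + B[0][2] = 9 + 3 = 12, A[2][1] + B[1][2] = -5 + 9 = 4, A[2][2] + B[2][2] = 9 + 10 = 19) = 4 (attained at k = 1)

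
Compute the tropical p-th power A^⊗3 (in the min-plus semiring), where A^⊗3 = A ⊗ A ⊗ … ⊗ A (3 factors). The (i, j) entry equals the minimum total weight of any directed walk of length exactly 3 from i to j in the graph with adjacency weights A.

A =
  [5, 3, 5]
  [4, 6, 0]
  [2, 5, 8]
A^⊗3 =
  [5, 8, 8]
  [7, 5, 5]
  [7, 10, 5]

Each entry (A^⊗3)_ij equals the minimum over all length-3 walks i = v_0 → v_1 → … → v_3 = j of Σ_t A[v_t][v_{t+1}]. For example, for (i, j) = (0, 2) we minimise over 9 possible intermediate vertex sequences; the minimum is 8, attained along the walk 0 → 0 → 1 → 2.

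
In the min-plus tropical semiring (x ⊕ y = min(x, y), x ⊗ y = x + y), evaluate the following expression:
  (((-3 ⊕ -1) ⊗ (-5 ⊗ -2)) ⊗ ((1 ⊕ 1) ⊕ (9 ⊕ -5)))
(((-3 ⊕ -1) ⊗ (-5 ⊗ -2)) ⊗ ((1 ⊕ 1) ⊕ (9 ⊕ -5))) = -15

Expand innermost to outermost. Recall ⊕ takes the minimum of its arguments and ⊗ takes their sum. Working out the expression (((-3 ⊕ -1) ⊗ (-5 ⊗ -2)) ⊗ ((1 ⊕ 1) ⊕ (9 ⊕ -5))) gives -15.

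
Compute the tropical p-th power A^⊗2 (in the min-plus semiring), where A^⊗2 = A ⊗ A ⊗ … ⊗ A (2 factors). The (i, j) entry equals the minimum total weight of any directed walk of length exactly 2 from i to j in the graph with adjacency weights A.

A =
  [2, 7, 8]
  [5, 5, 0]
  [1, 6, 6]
A^⊗2 =
  [4, 9, 7]
  [1, 6, 5]
  [3, 8, 6]

Each entry (A^⊗2)_ij equals the minimum over all length-2 walks i = v_0 → v_1 → … → v_2 = j of Σ_t A[v_t][v_{t+1}]. For example, for (i, j) = (0, 2) we minimise over 3 possible intermediate vertex sequences; the minimum is 7, attained along the walk 0 → 1 → 2.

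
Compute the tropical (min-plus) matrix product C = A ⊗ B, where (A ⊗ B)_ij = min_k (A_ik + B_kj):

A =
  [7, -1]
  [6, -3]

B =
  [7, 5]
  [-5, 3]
A ⊗ B =
  [-6, 2]
  [-8, 0]

Apply the min-plus product entry-by-entry:
  C[0][0] = min over k of (A[0][0] + B[0][0] = 7 + 7 = 14, A[0][1] + B[1][0] = -1 + -5 = -6) = -6 (attained at k = 1)
  C[0][1] = min over k of (A[0][0] + B[0][1] = 7 + 5 = 12, A[0][1] + B[1][1] = -1 + 3 = 2) = 2 (attained at k = 1)
  C[1][0] = min over k of (A[1][0] + B[0][0] = 6 + 7 = 13, A[1][1] + B[1][0] = -3 + -5 = -8) = -8 (attained at k = 1)
  C[1][1] = min over k of (A[1][0] + B[0][1] = 6 + 5 = 11, A[1][1] + B[1][1] = -3 + 3 = 0) = 0 (attained at k = 1)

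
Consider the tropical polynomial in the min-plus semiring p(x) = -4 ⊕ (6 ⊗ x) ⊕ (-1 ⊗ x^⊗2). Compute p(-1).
p(-1) = -4

A tropical monomial a ⊗ x^⊗i evaluates to a + i · x. Evaluating each term at x = -1:
  Term 0 contributes -4 + 0 · -1 = -4
  Term 1 contributes 6 + 1 · -1 = 5
  Term 2 contributes -1 + 2 · -1 = -3
p(-1) = ⊕ of these = min[-4, 5, -3] = -4.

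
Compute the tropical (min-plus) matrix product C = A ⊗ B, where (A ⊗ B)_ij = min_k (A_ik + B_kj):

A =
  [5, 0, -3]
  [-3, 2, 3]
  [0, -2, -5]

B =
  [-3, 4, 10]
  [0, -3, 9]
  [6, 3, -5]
A ⊗ B =
  [0, -3, -8]
  [-6, -1, -2]
  [-3, -5, -10]

Apply the min-plus product entry-by-entry:
  C[0][0] = min over k of (A[0][0] + B[0][0] = 5 + -3 = 2, A[0][1] + B[1][0] = 0 + 0 = 0, A[0][2] + B[2][0] = -3 + 6 = 3) = 0 (attained at k = 1)
  C[0][1] = min over k of (A[0][0] + B[0][1] = 5 + 4 = 9, A[0][1] + B[1][1] = 0 + -3 = -3, A[0][2] + B[2][1] = -3 + 3 = 0) = -3 (attained at k = 1)
  C[0][2] = min over k of (A[0][0] + B[0][2] = 5 + 10 = 15, A[0][1] + B[1][2] = 0 + 9 = 9, A[0][2] + B[2][2] = -3 + -5 = -8) = -8 (attained at k = 2)
  C[1][0] = min over k of (A[1][0] + B[0][0] = -3 + -3 = -6, A[1][1] + B[1][0] = 2 + 0 = 2, A[1][2] + B[2][0] = 3 + 6 = 9) = -6 (attained at k = 0)
  C[1][1] = min over k of (A[1][0] + B[0][1] = -3 + 4 = 1, A[1][1] + B[1][1] = 2 + -3 = -1, A[1][2] + B[2][1] = 3 + 3 = 6) = -1 (attained at k = 1)
  C[1][2] = min over k of (A[1][0] + B[0][2] = -3 + 10 = 7, A[1][1] + B[1][2] = 2 + 9 = 11, A[1][2] + B[2][2] = 3 + -5 = -2) = -2 (attained at k = 2)
  C[2][0] = min over k of (A[2][0] + B[0][0] = 0 + -3 = -3, A[2][1] + B[1][0] = -2 + 0 = -2, A[2][2] + B[2][0] = -5 + 6 = 1) = -3 (attained at k = 0)
  C[2][1] = min over k of (A[2][0] + B[0][1] = 0 + 4 = 4, A[2][1] + B[1][1] = -2 + -3 = -5, A[2][2] + B[2][1] = -5 + 3 = -2) = -5 (attained at k = 1)
  C[2][2] = min over k of (A[2][0] + B[0][2] = 0 + 10 = 10, A[2][1] + B[1][2] = -2 + 9 = 7, A[2][2] + B[2][2] = -5 + -5 = -10) = -10 (attained at k = 2)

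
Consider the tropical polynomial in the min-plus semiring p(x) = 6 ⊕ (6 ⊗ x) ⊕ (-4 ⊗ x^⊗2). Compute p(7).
p(7) = 6

A tropical monomial a ⊗ x^⊗i evaluates to a + i · x. Evaluating each term at x = 7:
  Term 0 contributes 6 + 0 · 7 = 6
  Term 1 contributes 6 + 1 · 7 = 13
  Term 2 contributes -4 + 2 · 7 = 10
p(7) = ⊕ of these = min[6, 13, 10] = 6.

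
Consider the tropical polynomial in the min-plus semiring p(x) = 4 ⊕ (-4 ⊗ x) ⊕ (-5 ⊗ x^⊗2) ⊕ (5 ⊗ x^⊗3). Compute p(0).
p(0) = -5

A tropical monomial a ⊗ x^⊗i evaluates to a + i · x. Evaluating each term at x = 0:
  Term 0 contributes 4 + 0 · 0 = 4
  Term 1 contributes -4 + 1 · 0 = -4
  Term 2 contributes -5 + 2 · 0 = -5
  Term 3 contributes 5 + 3 · 0 = 5
p(0) = ⊕ of these = min[4, -4, -5, 5] = -5.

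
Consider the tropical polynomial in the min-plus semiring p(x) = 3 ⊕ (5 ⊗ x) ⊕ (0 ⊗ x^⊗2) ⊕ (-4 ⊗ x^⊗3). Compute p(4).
p(4) = 3

A tropical monomial a ⊗ x^⊗i evaluates to a + i · x. Evaluating each term at x = 4:
  Term 0 contributes 3 + 0 · 4 = 3
  Term 1 contributes 5 + 1 · 4 = 9
  Term 2 contributes 0 + 2 · 4 = 8
  Term 3 contributes -4 + 3 · 4 = 8
p(4) = ⊕ of these = min[3, 9, 8, 8] = 3.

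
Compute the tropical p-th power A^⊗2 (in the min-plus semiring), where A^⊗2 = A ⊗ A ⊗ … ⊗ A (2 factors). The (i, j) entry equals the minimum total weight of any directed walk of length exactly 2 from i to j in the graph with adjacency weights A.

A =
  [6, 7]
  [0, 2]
A^⊗2 =
  [7, 9]
  [2, 4]

Each entry (A^⊗2)_ij equals the minimum over all length-2 walks i = v_0 → v_1 → … → v_2 = j of Σ_t A[v_t][v_{t+1}]. For example, for (i, j) = (0, 1) we minimise over 2 possible intermediate vertex sequences; the minimum is 9, attained along the walk 0 → 1 → 1.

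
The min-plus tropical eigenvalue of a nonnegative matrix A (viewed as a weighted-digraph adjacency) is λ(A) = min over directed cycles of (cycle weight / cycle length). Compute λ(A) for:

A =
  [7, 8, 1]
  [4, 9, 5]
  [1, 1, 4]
λ(A) = 1

Enumerate directed cycles and compute their means (weight / length). Sample:
  cycle 0 → 0: weight = 7, length = 1, mean = 7/1 ≈ 7.000
  cycle 1 → 1: weight = 9, length = 1, mean = 9/1 ≈ 9.000
  cycle 2 → 2: weight = 4, length = 1, mean = 4/1 ≈ 4.000
  cycle 0 → 1 → 0: weight = 12, length = 2, mean = 12/2 ≈ 6.000
  cycle 0 → 2 → 0: weight = 2, length = 2, mean = 2/2 ≈ 1.000
  cycle 1 → 0 → 1: weight = 12, length = 2, mean = 12/2 ≈ 6.000
Minimum mean = 1.000, attained e.g. along the cycle 0 → 2 → 0 with weight 2 and length 2. So λ(A) = 2/2 = 1.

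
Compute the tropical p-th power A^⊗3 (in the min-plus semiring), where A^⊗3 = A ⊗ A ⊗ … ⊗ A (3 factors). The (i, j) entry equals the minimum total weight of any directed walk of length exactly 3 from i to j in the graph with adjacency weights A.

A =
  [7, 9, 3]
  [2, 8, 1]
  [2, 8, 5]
A^⊗3 =
  [10, 14, 8]
  [7, 12, 6]
  [7, 13, 10]

Each entry (A^⊗3)_ij equals the minimum over all length-3 walks i = v_0 → v_1 → … → v_3 = j of Σ_t A[v_t][v_{t+1}]. For example, for (i, j) = (0, 2) we minimise over 9 possible intermediate vertex sequences; the minimum is 8, attained along the walk 0 → 2 → 0 → 2.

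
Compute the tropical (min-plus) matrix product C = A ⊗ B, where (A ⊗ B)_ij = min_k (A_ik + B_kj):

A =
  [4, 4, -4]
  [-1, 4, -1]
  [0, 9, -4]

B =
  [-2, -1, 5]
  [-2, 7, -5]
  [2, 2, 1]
A ⊗ B =
  [-2, -2, -3]
  [-3, -2, -1]
  [-2, -2, -3]

Apply the min-plus product entry-by-entry:
  C[0][0] = min over k of (A[0][0] + B[0][0] = 4 + -2 = 2, A[0][1] + B[1][0] = 4 + -2 = 2, A[0][2] + B[2][0] = -4 + 2 = -2) = -2 (attained at k = 2)
  C[0][1] = min over k of (A[0][0] + B[0][1] = 4 + -1 = 3, A[0][1] + B[1][1] = 4 + 7 = 11, A[0][2] + B[2][1] = -4 + 2 = -2) = -2 (attained at k = 2)
  C[0][2] = min over k of (A[0][0] + B[0][2] = 4 + 5 = 9, A[0][1] + B[1][2] = 4 + -5 = -1, A[0][2] + B[2][2] = -4 + 1 = -3) = -3 (attained at k = 2)
  C[1][0] = min over k of (A[1][0] + B[0][0] = -1 + -2 = -3, A[1][1] + B[1][0] = 4 + -2 = 2, A[1][2] + B[2][0] = -1 + 2 = 1) = -3 (attained at k = 0)
  C[1][1] = min over k of (A[1][0] + B[0][1] = -1 + -1 = -2, A[1][1] + B[1][1] = 4 + 7 = 11, A[1][2] + B[2][1] = -1 + 2 = 1) = -2 (attained at k = 0)
  C[1][2] = min over k of (A[1][0] + B[0][2] = -1 + 5 = 4, A[1][1] + B[1][2] = 4 + -5 = -1, A[1][2] + B[2][2] = -1 + 1 = 0) = -1 (attained at k = 1)
  C[2][0] = min over k of (A[2][0] + B[0][0] = 0 + -2 = -2, A[2][1] + B[1][0] = 9 + -2 = 7, A[2][2] + B[2][0] = -4 + 2 = -2) = -2 (attained at k = 0)
  C[2][1] = min over k of (A[2][0] + B[0][1] = 0 + -1 = -1, A[2][1] + B[1][1] = 9 + 7 = 16, A[2][2] + B[2][1] = -4 + 2 = -2) = -2 (attained at k = 2)
  C[2][2] = min over k of (A[2][0] + B[0][2] = 0 + 5 = 5, A[2][1] + B[1][2] = 9 + -5 = 4, A[2][2] + B[2][2] = -4 + 1 = -3) = -3 (attained at k = 2)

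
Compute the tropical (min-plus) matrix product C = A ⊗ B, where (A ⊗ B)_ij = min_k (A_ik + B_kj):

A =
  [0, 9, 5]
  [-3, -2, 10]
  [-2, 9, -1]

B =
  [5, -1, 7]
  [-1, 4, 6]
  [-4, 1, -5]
A ⊗ B =
  [1, -1, 0]
  [-3, -4, 4]
  [-5, -3, -6]

Apply the min-plus product entry-by-entry:
  C[0][0] = min over k of (A[0][0] + B[0][0] = 0 + 5 = 5, A[0][1] + B[1][0] = 9 + -1 = 8, A[0][2] + B[2][0] = 5 + -4 = 1) = 1 (attained at k = 2)
  C[0][1] = min over k of (A[0][0] + B[0][1] = 0 + -1 = -1, A[0][1] + B[1][1] = 9 + 4 = 13, A[0][2] + B[2][1] = 5 + 1 = 6) = -1 (attained at k = 0)
  C[0][2] = min over k of (A[0][0] + B[0][2] = 0 + 7 = 7, A[0][1] + B[1][2] = 9 + 6 = 15, A[0][2] + B[2][2] = 5 + -5 = 0) = 0 (attained at k = 2)
  C[1][0] = min over k of (A[1][0] + B[0][0] = -3 + 5 = 2, A[1][1] + B[1][0] = -2 + -1 = -3, A[1][2] + B[2][0] = 10 + -4 = 6) = -3 (attained at k = 1)
  C[1][1] = min over k of (A[1][0] + B[0][1] = -3 + -1 = -4, A[1][1] + B[1][1] = -2 + 4 = 2, A[1][2] + B[2][1] = 10 + 1 = 11) = -4 (attained at k = 0)
  C[1][2] = min over k of (A[1][0] + B[0][2] = -3 + 7 = 4, A[1][1] + B[1][2] = -2 + 6 = 4, A[1][2] + B[2][2] = 10 + -5 = 5) = 4 (attained at k = 0)
  C[2][0] = min over k of (A[2][0] + B[0][0] = -2 + 5 = 3, A[2][1] + B[1][0] = 9 + -1 = 8, A[2][2] + B[2][0] = -1 + -4 = -5) = -5 (attained at k = 2)
  C[2][1] = min over k of (A[2][0] + B[0][1] = -2 + -1 = -3, A[2][1] + B[1][1] = 9 + 4 = 13, A[2][2] + B[2][1] = -1 + 1 = 0) = -3 (attained at k = 0)
  C[2][2] = min over k of (A[2][0] + B[0][2] = -2 + 7 = 5, A[2][1] + B[1][2] = 9 + 6 = 15, A[2][2] + B[2][2] = -1 + -5 = -6) = -6 (attained at k = 2)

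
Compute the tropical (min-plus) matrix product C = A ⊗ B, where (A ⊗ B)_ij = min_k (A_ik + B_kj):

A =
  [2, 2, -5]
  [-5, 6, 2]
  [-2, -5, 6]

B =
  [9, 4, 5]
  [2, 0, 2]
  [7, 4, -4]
A ⊗ B =
  [2, -1, -9]
  [4, -1, -2]
  [-3, -5, -3]

Apply the min-plus product entry-by-entry:
  C[0][0] = min over k of (A[0][0] + B[0][0] = 2 + 9 = 11, A[0][1] + B[1][0] = 2 + 2 = 4, A[0][2] + B[2][0] = -5 + 7 = 2) = 2 (attained at k = 2)
  C[0][1] = min over k of (A[0][0] + B[0][1] = 2 + 4 = 6, A[0][1] + B[1][1] = 2 + 0 = 2, A[0][2] + B[2][1] = -5 + 4 = -1) = -1 (attained at k = 2)
  C[0][2] = min over k of (A[0][0] + B[0][2] = 2 + 5 = 7, A[0][1] + B[1][2] = 2 + 2 = 4, A[0][2] + B[2][2] = -5 + -4 = -9) = -9 (attained at k = 2)
  C[1][0] = min over k of (A[1][0] + B[0][0] = -5 + 9 = 4, A[1][1] + B[1][0] = 6 + 2 = 8, A[1][2] + B[2][0] = 2 + 7 = 9) = 4 (attained at k = 0)
  C[1][1] = min over k of (A[1][0] + B[0][1] = -5 + 4 = -1, A[1][1] + B[1][1] = 6 + 0 = 6, A[1][2] + B[2][1] = 2 + 4 = 6) = -1 (attained at k = 0)
  C[1][2] = min over k of (A[1][0] + B[0][2] = -5 + 5 = 0, A[1][1] + B[1][2] = 6 + 2 = 8, A[1][2] + B[2][2] = 2 + -4 = -2) = -2 (attained at k = 2)
  C[2][0] = min over k of (A[2][0] + B[0][0] = -2 + 9 = 7, A[2][1] + B[1][0] = -5 + 2 = -3, A[2][2] + B[2][0] = 6 + 7 = 13) = -3 (attained at k = 1)
  C[2][1] = min over k of (A[2][0] + B[0][1] = -2 + 4 = 2, A[2][1] + B[1][1] = -5 + 0 = -5, A[2][2] + B[2][1] = 6 + 4 = 10) = -5 (attained at k = 1)
  C[2][2] = min over k of (A[2][0] + B[0][2] = -2 + 5 = 3, A[2][1] + B[1][2] = -5 + 2 = -3, A[2][2] + B[2][2] = 6 + -4 = 2) = -3 (attained at k = 1)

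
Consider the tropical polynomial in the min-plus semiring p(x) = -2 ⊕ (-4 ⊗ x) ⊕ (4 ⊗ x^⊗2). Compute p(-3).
p(-3) = -7

A tropical monomial a ⊗ x^⊗i evaluates to a + i · x. Evaluating each term at x = -3:
  Term 0 contributes -2 + 0 · -3 = -2
  Term 1 contributes -4 + 1 · -3 = -7
  Term 2 contributes 4 + 2 · -3 = -2
p(-3) = ⊕ of these = min[-2, -7, -2] = -7.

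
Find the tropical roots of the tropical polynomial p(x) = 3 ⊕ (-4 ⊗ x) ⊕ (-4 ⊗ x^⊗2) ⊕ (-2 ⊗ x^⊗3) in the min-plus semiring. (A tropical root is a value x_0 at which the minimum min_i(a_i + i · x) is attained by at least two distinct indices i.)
Roots: {-2, 0, 7}

Each tropical root is a break point of the lower envelope of the lines y = a_i + i · x (there are 4 lines, with slopes 0, 1, ..., 3). Only the lines that attain the minimum somewhere contribute to roots; other lines are dominated. Here the surviving (envelope) indices are i = 3, i = 2, i = 1, i = 0.
Intersections between consecutive envelope lines give the roots: for adjacent envelope indices i < j the intersection is x = (a_i − a_j) / (j − i). Reading off the sorted break points: {-2, 0, 7}.
Verification: at each break x_0, at least two indices attain the minimum of min_i(a_i + i · x_0).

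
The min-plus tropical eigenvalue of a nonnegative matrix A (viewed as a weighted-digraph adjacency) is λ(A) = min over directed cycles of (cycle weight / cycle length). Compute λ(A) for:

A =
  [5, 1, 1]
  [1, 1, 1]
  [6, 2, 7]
λ(A) = 1

Enumerate directed cycles and compute their means (weight / length). Sample:
  cycle 0 → 0: weight = 5, length = 1, mean = 5/1 ≈ 5.000
  cycle 1 → 1: weight = 1, length = 1, mean = 1/1 ≈ 1.000
  cycle 2 → 2: weight = 7, length = 1, mean = 7/1 ≈ 7.000
  cycle 0 → 1 → 0: weight = 2, length = 2, mean = 2/2 ≈ 1.000
  cycle 0 → 2 → 0: weight = 7, length = 2, mean = 7/2 ≈ 3.500
  cycle 1 → 0 → 1: weight = 2, length = 2, mean = 2/2 ≈ 1.000
Minimum mean = 1.000, attained e.g. along the cycle 1 → 1 with weight 1 and length 1. So λ(A) = 1/1 = 1.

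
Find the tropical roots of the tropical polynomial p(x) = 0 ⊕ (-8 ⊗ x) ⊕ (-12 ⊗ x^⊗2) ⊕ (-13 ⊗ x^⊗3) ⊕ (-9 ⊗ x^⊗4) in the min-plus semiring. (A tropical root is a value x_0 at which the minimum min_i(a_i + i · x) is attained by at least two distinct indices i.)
Roots: {-4, 1, 4, 8}

Each tropical root is a break point of the lower envelope of the lines y = a_i + i · x (there are 5 lines, with slopes 0, 1, ..., 4). Only the lines that attain the minimum somewhere contribute to roots; other lines are dominated. Here the surviving (envelope) indices are i = 4, i = 3, i = 2, i = 1, i = 0.
Intersections between consecutive envelope lines give the roots: for adjacent envelope indices i < j the intersection is x = (a_i − a_j) / (j − i). Reading off the sorted break points: {-4, 1, 4, 8}.
Verification: at each break x_0, at least two indices attain the minimum of min_i(a_i + i · x_0).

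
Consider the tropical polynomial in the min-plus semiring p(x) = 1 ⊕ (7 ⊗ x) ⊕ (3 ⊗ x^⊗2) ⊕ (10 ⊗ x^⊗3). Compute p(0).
p(0) = 1

A tropical monomial a ⊗ x^⊗i evaluates to a + i · x. Evaluating each term at x = 0:
  Term 0 contributes 1 + 0 · 0 = 1
  Term 1 contributes 7 + 1 · 0 = 7
  Term 2 contributes 3 + 2 · 0 = 3
  Term 3 contributes 10 + 3 · 0 = 10
p(0) = ⊕ of these = min[1, 7, 3, 10] = 1.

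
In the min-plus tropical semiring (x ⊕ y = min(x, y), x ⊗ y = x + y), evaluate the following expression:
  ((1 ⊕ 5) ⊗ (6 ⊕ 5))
((1 ⊕ 5) ⊗ (6 ⊕ 5)) = 6

Expand innermost to outermost. Recall ⊕ takes the minimum of its arguments and ⊗ takes their sum. Working out the expression ((1 ⊕ 5) ⊗ (6 ⊕ 5)) gives 6.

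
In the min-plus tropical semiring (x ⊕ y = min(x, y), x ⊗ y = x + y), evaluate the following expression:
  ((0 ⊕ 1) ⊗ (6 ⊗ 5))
((0 ⊕ 1) ⊗ (6 ⊗ 5)) = 11

Expand innermost to outermost. Recall ⊕ takes the minimum of its arguments and ⊗ takes their sum. Working out the expression ((0 ⊕ 1) ⊗ (6 ⊗ 5)) gives 11.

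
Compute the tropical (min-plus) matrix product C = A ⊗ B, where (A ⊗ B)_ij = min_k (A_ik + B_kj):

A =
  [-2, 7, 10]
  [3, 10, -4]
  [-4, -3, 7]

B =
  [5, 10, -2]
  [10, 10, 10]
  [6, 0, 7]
A ⊗ B =
  [3, 8, -4]
  [2, -4, 1]
  [1, 6, -6]

Apply the min-plus product entry-by-entry:
  C[0][0] = min over k of (A[0][0] + B[0][0] = -2 + 5 = 3, A[0][1] + B[1][0] = 7 + 10 = 17, A[0][2] + B[2][0] = 10 + 6 = 16) = 3 (attained at k = 0)
  C[0][1] = min over k of (A[0][0] + B[0][1] = -2 + 10 = 8, A[0][1] + B[1][1] = 7 + 10 = 17, A[0][2] + B[2][1] = 10 + 0 = 10) = 8 (attained at k = 0)
  C[0][2] = min over k of (A[0][0] + B[0][2] = -2 + -2 = -4, A[0][1] + B[1][2] = 7 + 10 = 17, A[0][2] + B[2][2] = 10 + 7 = 17) = -4 (attained at k = 0)
  C[1][0] = min over k of (A[1][0] + B[0][0] = 3 + 5 = 8, A[1][1] + B[1][0] = 10 + 10 = 20, A[1][2] + B[2][0] = -4 + 6 = 2) = 2 (attained at k = 2)
  C[1][1] = min over k of (A[1][0] + B[0][1] = 3 + 10 = 13, A[1][1] + B[1][1] = 10 + 10 = 20, A[1][2] + B[2][1] = -4 + 0 = -4) = -4 (attained at k = 2)
  C[1][2] = min over k of (A[1][0] + B[0][2] = 3 + -2 = 1, A[1][1] + B[1][2] = 10 + 10 = 20, A[1][2] + B[2][2] = -4 + 7 = 3) = 1 (attained at k = 0)
  C[2][0] = min over k of (A[2][0] + B[0][0] = -4 + 5 = 1, A[2][1] + B[1][0] = -3 + 10 = 7, A[2][2] + B[2][0] = 7 + 6 = 13) = 1 (attained at k = 0)
  C[2][1] = min over k of (A[2][0] + B[0][1] = -4 + 10 = 6, A[2][1] + B[1][1] = -3 + 10 = 7, A[2][2] + B[2][1] = 7 + 0 = 7) = 6 (attained at k = 0)
  C[2][2] = min over k of (A[2][0] + B[0][2] = -4 + -2 = -6, A[2][1] + B[1][2] = -3 + 10 = 7, A[2][2] + B[2][2] = 7 + 7 = 14) = -6 (attained at k = 0)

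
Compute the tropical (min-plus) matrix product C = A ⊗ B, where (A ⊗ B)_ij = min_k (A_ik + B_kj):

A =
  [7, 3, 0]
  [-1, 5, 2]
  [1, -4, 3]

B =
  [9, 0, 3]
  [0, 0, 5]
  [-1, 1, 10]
A ⊗ B =
  [-1, 1, 8]
  [1, -1, 2]
  [-4, -4, 1]

Apply the min-plus product entry-by-entry:
  C[0][0] = min over k of (A[0][0] + B[0][0] = 7 + 9 = 16, A[0][1] + B[1][0] = 3 + 0 = 3, A[0][2] + B[2][0] = 0 + -1 = -1) = -1 (attained at k = 2)
  C[0][1] = min over k of (A[0][0] + B[0][1] = 7 + 0 = 7, A[0][1] + B[1][1] = 3 + 0 = 3, A[0][2] + B[2][1] = 0 + 1 = 1) = 1 (attained at k = 2)
  C[0][2] = min over k of (A[0][0] + B[0][2] = 7 + 3 = 10, A[0][1] + B[1][2] = 3 + 5 = 8, A[0][2] + B[2][2] = 0 + 10 = 10) = 8 (attained at k = 1)
  C[1][0] = min over k of (A[1][0] + B[0][0] = -1 + 9 = 8, A[1][1] + B[1][0] = 5 + 0 = 5, A[1][2] + B[2][0] = 2 + -1 = 1) = 1 (attained at k = 2)
  C[1][1] = min over k of (A[1][0] + B[0][1] = -1 + 0 = -1, A[1][1] + B[1][1] = 5 + 0 = 5, A[1][2] + B[2][1] = 2 + 1 = 3) = -1 (attained at k = 0)
  C[1][2] = min over k of (A[1][0] + B[0][2] = -1 + 3 = 2, A[1][1] + B[1][2] = 5 + 5 = 10, A[1][2] + B[2][2] = 2 + 10 = 12) = 2 (attained at k = 0)
  C[2][0] = min over k of (A[2][0] + B[0][0] = 1 + 9 = 10, A[2][1] + B[1][0] = -4 + 0 = -4, A[2][2] + B[2][0] = 3 + -1 = 2) = -4 (attained at k = 1)
  C[2][1] = min over k of (A[2][0] + B[0][1] = 1 + 0 = 1, A[2][1] + B[1][1] = -4 + 0 = -4, A[2][2] + B[2][1] = 3 + 1 = 4) = -4 (attained at k = 1)
  C[2][2] = min over k of (A[2][0] + B[0][2] = 1 + 3 = 4, A[2][1] + B[1][2] = -4 + 5 = 1, A[2][2] + B[2][2] = 3 + 10 = 13) = 1 (attained at k = 1)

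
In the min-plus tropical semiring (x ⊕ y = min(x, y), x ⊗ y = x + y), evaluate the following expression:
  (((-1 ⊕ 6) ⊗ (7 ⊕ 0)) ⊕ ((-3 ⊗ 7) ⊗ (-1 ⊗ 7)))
(((-1 ⊕ 6) ⊗ (7 ⊕ 0)) ⊕ ((-3 ⊗ 7) ⊗ (-1 ⊗ 7))) = -1

Expand innermost to outermost. Recall ⊕ takes the minimum of its arguments and ⊗ takes their sum. Working out the expression (((-1 ⊕ 6) ⊗ (7 ⊕ 0)) ⊕ ((-3 ⊗ 7) ⊗ (-1 ⊗ 7))) gives -1.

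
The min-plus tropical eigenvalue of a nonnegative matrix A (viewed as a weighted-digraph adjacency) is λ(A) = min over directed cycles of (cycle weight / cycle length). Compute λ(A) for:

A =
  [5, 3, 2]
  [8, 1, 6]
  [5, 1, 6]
λ(A) = 1

Enumerate directed cycles and compute their means (weight / length). Sample:
  cycle 0 → 0: weight = 5, length = 1, mean = 5/1 ≈ 5.000
  cycle 1 → 1: weight = 1, length = 1, mean = 1/1 ≈ 1.000
  cycle 2 → 2: weight = 6, length = 1, mean = 6/1 ≈ 6.000
  cycle 0 → 1 → 0: weight = 11, length = 2, mean = 11/2 ≈ 5.500
  cycle 0 → 2 → 0: weight = 7, length = 2, mean = 7/2 ≈ 3.500
  cycle 1 → 0 → 1: weight = 11, length = 2, mean = 11/2 ≈ 5.500
Minimum mean = 1.000, attained e.g. along the cycle 1 → 1 with weight 1 and length 1. So λ(A) = 1/1 = 1.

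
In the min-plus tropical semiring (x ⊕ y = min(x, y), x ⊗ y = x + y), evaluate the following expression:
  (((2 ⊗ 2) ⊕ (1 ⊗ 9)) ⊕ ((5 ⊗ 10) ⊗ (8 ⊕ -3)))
(((2 ⊗ 2) ⊕ (1 ⊗ 9)) ⊕ ((5 ⊗ 10) ⊗ (8 ⊕ -3))) = 4

Expand innermost to outermost. Recall ⊕ takes the minimum of its arguments and ⊗ takes their sum. Working out the expression (((2 ⊗ 2) ⊕ (1 ⊗ 9)) ⊕ ((5 ⊗ 10) ⊗ (8 ⊕ -3))) gives 4.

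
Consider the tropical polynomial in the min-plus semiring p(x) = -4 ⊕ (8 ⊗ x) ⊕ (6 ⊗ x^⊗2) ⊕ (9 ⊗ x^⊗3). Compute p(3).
p(3) = -4

A tropical monomial a ⊗ x^⊗i evaluates to a + i · x. Evaluating each term at x = 3:
  Term 0 contributes -4 + 0 · 3 = -4
  Term 1 contributes 8 + 1 · 3 = 11
  Term 2 contributes 6 + 2 · 3 = 12
  Term 3 contributes 9 + 3 · 3 = 18
p(3) = ⊕ of these = min[-4, 11, 12, 18] = -4.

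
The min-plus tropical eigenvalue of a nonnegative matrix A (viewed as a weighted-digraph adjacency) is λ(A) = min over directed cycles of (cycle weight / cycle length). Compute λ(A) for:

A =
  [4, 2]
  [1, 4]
λ(A) = 3/2

Enumerate directed cycles and compute their means (weight / length). Sample:
  cycle 0 → 0: weight = 4, length = 1, mean = 4/1 ≈ 4.000
  cycle 1 → 1: weight = 4, length = 1, mean = 4/1 ≈ 4.000
  cycle 0 → 1 → 0: weight = 3, length = 2, mean = 3/2 ≈ 1.500
  cycle 1 → 0 → 1: weight = 3, length = 2, mean = 3/2 ≈ 1.500
Minimum mean = 1.500, attained e.g. along the cycle 0 → 1 → 0 with weight 3 and length 2. So λ(A) = 3/2 = 3/2.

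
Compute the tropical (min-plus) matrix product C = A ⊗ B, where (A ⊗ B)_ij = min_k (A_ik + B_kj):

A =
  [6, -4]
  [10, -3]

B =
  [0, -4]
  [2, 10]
A ⊗ B =
  [-2, 2]
  [-1, 6]

Apply the min-plus product entry-by-entry:
  C[0][0] = min over k of (A[0][0] + B[0][0] = 6 + 0 = 6, A[0][1] + B[1][0] = -4 + 2 = -2) = -2 (attained at k = 1)
  C[0][1] = min over k of (A[0][0] + B[0][1] = 6 + -4 = 2, A[0][1] + B[1][1] = -4 + 10 = 6) = 2 (attained at k = 0)
  C[1][0] = min over k of (A[1][0] + B[0][0] = 10 + 0 = 10, A[1][1] + B[1][0] = -3 + 2 = -1) = -1 (attained at k = 1)
  C[1][1] = min over k of (A[1][0] + B[0][1] = 10 + -4 = 6, A[1][1] + B[1][1] = -3 + 10 = 7) = 6 (attained at k = 0)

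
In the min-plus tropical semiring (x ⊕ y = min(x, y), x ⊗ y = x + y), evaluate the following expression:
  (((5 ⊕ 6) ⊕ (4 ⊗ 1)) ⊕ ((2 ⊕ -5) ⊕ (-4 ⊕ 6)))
(((5 ⊕ 6) ⊕ (4 ⊗ 1)) ⊕ ((2 ⊕ -5) ⊕ (-4 ⊕ 6))) = -5

Expand innermost to outermost. Recall ⊕ takes the minimum of its arguments and ⊗ takes their sum. Working out the expression (((5 ⊕ 6) ⊕ (4 ⊗ 1)) ⊕ ((2 ⊕ -5) ⊕ (-4 ⊕ 6))) gives -5.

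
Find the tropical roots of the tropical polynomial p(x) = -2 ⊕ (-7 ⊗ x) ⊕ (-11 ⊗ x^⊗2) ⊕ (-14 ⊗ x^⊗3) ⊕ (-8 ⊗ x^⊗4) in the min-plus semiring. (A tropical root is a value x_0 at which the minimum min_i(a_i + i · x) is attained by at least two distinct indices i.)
Roots: {-6, 3, 4, 5}

Each tropical root is a break point of the lower envelope of the lines y = a_i + i · x (there are 5 lines, with slopes 0, 1, ..., 4). Only the lines that attain the minimum somewhere contribute to roots; other lines are dominated. Here the surviving (envelope) indices are i = 4, i = 3, i = 2, i = 1, i = 0.
Intersections between consecutive envelope lines give the roots: for adjacent envelope indices i < j the intersection is x = (a_i − a_j) / (j − i). Reading off the sorted break points: {-6, 3, 4, 5}.
Verification: at each break x_0, at least two indices attain the minimum of min_i(a_i + i · x_0).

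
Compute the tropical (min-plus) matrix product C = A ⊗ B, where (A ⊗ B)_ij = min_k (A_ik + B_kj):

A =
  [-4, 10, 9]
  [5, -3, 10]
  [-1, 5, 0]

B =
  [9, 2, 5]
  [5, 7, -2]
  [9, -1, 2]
A ⊗ B =
  [5, -2, 1]
  [2, 4, -5]
  [8, -1, 2]

Apply the min-plus product entry-by-entry:
  C[0][0] = min over k of (A[0][0] + B[0][0] = -4 + 9 = 5, A[0][1] + B[1][0] = 10 + 5 = 15, A[0][2] + B[2][0] = 9 + 9 = 18) = 5 (attained at k = 0)
  C[0][1] = min over k of (A[0][0] + B[0][1] = -4 + 2 = -2, A[0][1] + B[1][1] = 10 + 7 = 17, A[0][2] + B[2][1] = 9 + -1 = 8) = -2 (attained at k = 0)
  C[0][2] = min over k of (A[0][0] + B[0][2] = -4 + 5 = 1, A[0][1] + B[1][2] = 10 + -2 = 8, A[0][2] + B[2][2] = 9 + 2 = 11) = 1 (attained at k = 0)
  C[1][0] = min over k of (A[1][0] + B[0][0] = 5 + 9 = 14, A[1][1] + B[1][0] = -3 + 5 = 2, A[1][2] + B[2][0] = 10 + 9 = 19) = 2 (attained at k = 1)
  C[1][1] = min over k of (A[1][0] + B[0][1] = 5 + 2 = 7, A[1][1] + B[1][1] = -3 + 7 = 4, A[1][2] + B[2][1] = 10 + -1 = 9) = 4 (attained at k = 1)
  C[1][2] = min over k of (A[1][0] + B[0][2] = 5 + 5 = 10, A[1][1] + B[1][2] = -3 + -2 = -5, A[1][2] + B[2][2] = 10 + 2 = 12) = -5 (attained at k = 1)
  C[2][0] = min over k of (A[2][0] + B[0][0] = -1 + 9 = 8, A[2][1] + B[1][0] = 5 + 5 = 10, A[2][2] + B[2][0] = 0 + 9 = 9) = 8 (attained at k = 0)
  C[2][1] = min over k of (A[2][0] + B[0][1] = -1 + 2 = 1, A[2][1] + B[1][1] = 5 + 7 = 12, A[2][2] + B[2][1] = 0 + -1 = -1) = -1 (attained at k = 2)
  C[2][2] = min over k of (A[2][0] + B[0][2] = -1 + 5 = 4, A[2][1] + B[1][2] = 5 + -2 = 3, A[2][2] + B[2][2] = 0 + 2 = 2) = 2 (attained at k = 2)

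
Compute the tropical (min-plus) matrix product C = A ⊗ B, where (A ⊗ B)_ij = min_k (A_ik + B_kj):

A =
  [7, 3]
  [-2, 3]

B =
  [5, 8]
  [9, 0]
A ⊗ B =
  [12, 3]
  [3, 3]

Apply the min-plus product entry-by-entry:
  C[0][0] = min over k of (A[0][0] + B[0][0] = 7 + 5 = 12, A[0][1] + B[1][0] = 3 + 9 = 12) = 12 (attained at k = 0)
  C[0][1] = min over k of (A[0][0] + B[0][1] = 7 + 8 = 15, A[0][1] + B[1][1] = 3 + 0 = 3) = 3 (attained at k = 1)
  C[1][0] = min over k of (A[1][0] + B[0][0] = -2 + 5 = 3, A[1][1] + B[1][0] = 3 + 9 = 12) = 3 (attained at k = 0)
  C[1][1] = min over k of (A[1][0] + B[0][1] = -2 + 8 = 6, A[1][1] + B[1][1] = 3 + 0 = 3) = 3 (attained at k = 1)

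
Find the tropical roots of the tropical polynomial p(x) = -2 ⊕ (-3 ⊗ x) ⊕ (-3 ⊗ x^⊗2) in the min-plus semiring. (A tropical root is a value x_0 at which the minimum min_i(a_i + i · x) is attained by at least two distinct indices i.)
Roots: {0, 1}

Each tropical root is a break point of the lower envelope of the lines y = a_i + i · x (there are 3 lines, with slopes 0, 1, ..., 2). Only the lines that attain the minimum somewhere contribute to roots; other lines are dominated. Here the surviving (envelope) indices are i = 2, i = 1, i = 0.
Intersections between consecutive envelope lines give the roots: for adjacent envelope indices i < j the intersection is x = (a_i − a_j) / (j − i). Reading off the sorted break points: {0, 1}.
Verification: at each break x_0, at least two indices attain the minimum of min_i(a_i + i · x_0).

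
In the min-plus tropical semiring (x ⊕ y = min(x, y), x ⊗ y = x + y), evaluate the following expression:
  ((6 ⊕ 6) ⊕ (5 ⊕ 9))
((6 ⊕ 6) ⊕ (5 ⊕ 9)) = 5

Expand innermost to outermost. Recall ⊕ takes the minimum of its arguments and ⊗ takes their sum. Working out the expression ((6 ⊕ 6) ⊕ (5 ⊕ 9)) gives 5.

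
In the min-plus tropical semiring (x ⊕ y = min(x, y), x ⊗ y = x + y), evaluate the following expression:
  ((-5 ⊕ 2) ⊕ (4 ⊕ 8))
((-5 ⊕ 2) ⊕ (4 ⊕ 8)) = -5

Expand innermost to outermost. Recall ⊕ takes the minimum of its arguments and ⊗ takes their sum. Working out the expression ((-5 ⊕ 2) ⊕ (4 ⊕ 8)) gives -5.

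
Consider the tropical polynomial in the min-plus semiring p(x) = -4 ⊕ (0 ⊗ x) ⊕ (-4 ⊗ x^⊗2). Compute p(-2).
p(-2) = -8

A tropical monomial a ⊗ x^⊗i evaluates to a + i · x. Evaluating each term at x = -2:
  Term 0 contributes -4 + 0 · -2 = -4
  Term 1 contributes 0 + 1 · -2 = -2
  Term 2 contributes -4 + 2 · -2 = -8
p(-2) = ⊕ of these = min[-4, -2, -8] = -8.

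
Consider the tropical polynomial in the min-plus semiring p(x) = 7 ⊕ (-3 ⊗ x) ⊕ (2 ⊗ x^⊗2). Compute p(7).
p(7) = 4

A tropical monomial a ⊗ x^⊗i evaluates to a + i · x. Evaluating each term at x = 7:
  Term 0 contributes 7 + 0 · 7 = 7
  Term 1 contributes -3 + 1 · 7 = 4
  Term 2 contributes 2 + 2 · 7 = 16
p(7) = ⊕ of these = min[7, 4, 16] = 4.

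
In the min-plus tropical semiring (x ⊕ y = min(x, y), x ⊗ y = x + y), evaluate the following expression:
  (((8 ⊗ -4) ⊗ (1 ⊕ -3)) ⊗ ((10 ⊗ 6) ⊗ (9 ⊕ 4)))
(((8 ⊗ -4) ⊗ (1 ⊕ -3)) ⊗ ((10 ⊗ 6) ⊗ (9 ⊕ 4))) = 21

Expand innermost to outermost. Recall ⊕ takes the minimum of its arguments and ⊗ takes their sum. Working out the expression (((8 ⊗ -4) ⊗ (1 ⊕ -3)) ⊗ ((10 ⊗ 6) ⊗ (9 ⊕ 4))) gives 21.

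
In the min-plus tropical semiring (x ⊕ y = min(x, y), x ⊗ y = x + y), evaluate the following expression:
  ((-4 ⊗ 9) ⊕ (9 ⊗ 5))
((-4 ⊗ 9) ⊕ (9 ⊗ 5)) = 5

Expand innermost to outermost. Recall ⊕ takes the minimum of its arguments and ⊗ takes their sum. Working out the expression ((-4 ⊗ 9) ⊕ (9 ⊗ 5)) gives 5.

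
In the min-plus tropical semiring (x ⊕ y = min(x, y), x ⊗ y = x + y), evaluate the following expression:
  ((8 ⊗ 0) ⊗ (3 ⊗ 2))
((8 ⊗ 0) ⊗ (3 ⊗ 2)) = 13

Expand innermost to outermost. Recall ⊕ takes the minimum of its arguments and ⊗ takes their sum. Working out the expression ((8 ⊗ 0) ⊗ (3 ⊗ 2)) gives 13.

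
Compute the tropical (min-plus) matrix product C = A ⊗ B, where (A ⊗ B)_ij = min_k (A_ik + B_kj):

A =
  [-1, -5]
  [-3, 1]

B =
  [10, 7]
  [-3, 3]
A ⊗ B =
  [-8, -2]
  [-2, 4]

Apply the min-plus product entry-by-entry:
  C[0][0] = min over k of (A[0][0] + B[0][0] = -1 + 10 = 9, A[0][1] + B[1][0] = -5 + -3 = -8) = -8 (attained at k = 1)
  C[0][1] = min over k of (A[0][0] + B[0][1] = -1 + 7 = 6, A[0][1] + B[1][1] = -5 + 3 = -2) = -2 (attained at k = 1)
  C[1][0] = min over k of (A[1][0] + B[0][0] = -3 + 10 = 7, A[1][1] + B[1][0] = 1 + -3 = -2) = -2 (attained at k = 1)
  C[1][1] = min over k of (A[1][0] + B[0][1] = -3 + 7 = 4, A[1][1] + B[1][1] = 1 + 3 = 4) = 4 (attained at k = 0)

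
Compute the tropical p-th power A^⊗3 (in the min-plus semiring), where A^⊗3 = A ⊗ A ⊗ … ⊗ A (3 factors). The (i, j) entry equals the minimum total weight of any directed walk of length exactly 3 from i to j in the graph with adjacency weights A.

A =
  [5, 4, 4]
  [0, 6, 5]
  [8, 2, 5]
A^⊗3 =
  [6, 8, 8]
  [4, 6, 9]
  [7, 6, 6]

Each entry (A^⊗3)_ij equals the minimum over all length-3 walks i = v_0 → v_1 → … → v_3 = j of Σ_t A[v_t][v_{t+1}]. For example, for (i, j) = (0, 2) we minimise over 9 possible intermediate vertex sequences; the minimum is 8, attained along the walk 0 → 1 → 0 → 2.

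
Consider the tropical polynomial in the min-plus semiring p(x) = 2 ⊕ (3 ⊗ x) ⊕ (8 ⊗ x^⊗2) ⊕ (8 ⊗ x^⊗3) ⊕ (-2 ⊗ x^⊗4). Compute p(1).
p(1) = 2

A tropical monomial a ⊗ x^⊗i evaluates to a + i · x. Evaluating each term at x = 1:
  Term 0 contributes 2 + 0 · 1 = 2
  Term 1 contributes 3 + 1 · 1 = 4
  Term 2 contributes 8 + 2 · 1 = 10
  Term 3 contributes 8 + 3 · 1 = 11
  Term 4 contributes -2 + 4 · 1 = 2
p(1) = ⊕ of these = min[2, 4, 10, 11, 2] = 2.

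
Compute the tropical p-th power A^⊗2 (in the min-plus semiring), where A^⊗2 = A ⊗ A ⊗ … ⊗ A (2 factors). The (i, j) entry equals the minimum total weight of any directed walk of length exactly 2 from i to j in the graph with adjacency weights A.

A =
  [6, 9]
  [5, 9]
A^⊗2 =
  [12, 15]
  [11, 14]

Each entry (A^⊗2)_ij equals the minimum over all length-2 walks i = v_0 → v_1 → … → v_2 = j of Σ_t A[v_t][v_{t+1}]. For example, for (i, j) = (0, 1) we minimise over 2 possible intermediate vertex sequences; the minimum is 15, attained along the walk 0 → 0 → 1.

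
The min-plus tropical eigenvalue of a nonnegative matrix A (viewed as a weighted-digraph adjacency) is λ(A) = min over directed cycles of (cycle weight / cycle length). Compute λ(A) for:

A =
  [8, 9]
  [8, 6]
λ(A) = 6

Enumerate directed cycles and compute their means (weight / length). Sample:
  cycle 0 → 0: weight = 8, length = 1, mean = 8/1 ≈ 8.000
  cycle 1 → 1: weight = 6, length = 1, mean = 6/1 ≈ 6.000
  cycle 0 → 1 → 0: weight = 17, length = 2, mean = 17/2 ≈ 8.500
  cycle 1 → 0 → 1: weight = 17, length = 2, mean = 17/2 ≈ 8.500
Minimum mean = 6.000, attained e.g. along the cycle 1 → 1 with weight 6 and length 1. So λ(A) = 6/1 = 6.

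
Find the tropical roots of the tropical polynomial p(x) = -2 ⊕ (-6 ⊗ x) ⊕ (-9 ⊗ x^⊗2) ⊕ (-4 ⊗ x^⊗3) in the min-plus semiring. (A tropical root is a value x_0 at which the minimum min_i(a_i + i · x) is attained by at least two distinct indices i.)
Roots: {-5, 3, 4}

Each tropical root is a break point of the lower envelope of the lines y = a_i + i · x (there are 4 lines, with slopes 0, 1, ..., 3). Only the lines that attain the minimum somewhere contribute to roots; other lines are dominated. Here the surviving (envelope) indices are i = 3, i = 2, i = 1, i = 0.
Intersections between consecutive envelope lines give the roots: for adjacent envelope indices i < j the intersection is x = (a_i − a_j) / (j − i). Reading off the sorted break points: {-5, 3, 4}.
Verification: at each break x_0, at least two indices attain the minimum of min_i(a_i + i · x_0).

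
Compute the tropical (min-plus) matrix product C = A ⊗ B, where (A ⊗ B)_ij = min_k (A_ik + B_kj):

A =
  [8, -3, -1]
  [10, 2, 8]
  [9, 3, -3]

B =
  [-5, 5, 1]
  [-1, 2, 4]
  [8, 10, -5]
A ⊗ B =
  [-4, -1, -6]
  [1, 4, 3]
  [2, 5, -8]

Apply the min-plus product entry-by-entry:
  C[0][0] = min over k of (A[0][0] + B[0][0] = 8 + -5 = 3, A[0][1] + B[1][0] = -3 + -1 = -4, A[0][2] + B[2][0] = -1 + 8 = 7) = -4 (attained at k = 1)
  C[0][1] = min over k of (A[0][0] + B[0][1] = 8 + 5 = 13, A[0][1] + B[1][1] = -3 + 2 = -1, A[0][2] + B[2][1] = -1 + 10 = 9) = -1 (attained at k = 1)
  C[0][2] = min over k of (A[0][0] + B[0][2] = 8 + 1 = 9, A[0][1] + B[1][2] = -3 + 4 = 1, A[0][2] + B[2][2] = -1 + -5 = -6) = -6 (attained at k = 2)
  C[1][0] = min over k of (A[1][0] + B[0][0] = 10 + -5 = 5, A[1][1] + B[1][0] = 2 + -1 = 1, A[1][2] + B[2][0] = 8 + 8 = 16) = 1 (attained at k = 1)
  C[1][1] = min over k of (A[1][0] + B[0][1] = 10 + 5 = 15, A[1][1] + B[1][1] = 2 + 2 = 4, A[1][2] + B[2][1] = 8 + 10 = 18) = 4 (attained at k = 1)
  C[1][2] = min over k of (A[1][0] + B[0][2] = 10 + 1 = 11, A[1][1] + B[1][2] = 2 + 4 = 6, A[1][2] + B[2][2] = 8 + -5 = 3) = 3 (attained at k = 2)
  C[2][0] = min over k of (A[2][0] + B[0][0] = 9 + -5 = 4, A[2][1] + B[1][0] = 3 + -1 = 2, A[2][2] + B[2][0] = -3 + 8 = 5) = 2 (attained at k = 1)
  C[2][1] = min over k of (A[2][0] + B[0][1] = 9 + 5 = 14, A[2][1] + B[1][1] = 3 + 2 = 5, A[2][2] + B[2][1] = -3 + 10 = 7) = 5 (attained at k = 1)
  C[2][2] = min over k of (A[2][0] + B[0][2] = 9 + 1 = 10, A[2][1] + B[1][2] = 3 + 4 = 7, A[2][2] + B[2][2] = -3 + -5 = -8) = -8 (attained at k = 2)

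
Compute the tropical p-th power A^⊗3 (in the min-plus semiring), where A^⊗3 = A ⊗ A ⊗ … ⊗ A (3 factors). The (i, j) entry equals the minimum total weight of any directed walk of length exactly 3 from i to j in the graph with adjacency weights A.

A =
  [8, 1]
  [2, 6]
A^⊗3 =
  [9, 4]
  [5, 9]

Each entry (A^⊗3)_ij equals the minimum over all length-3 walks i = v_0 → v_1 → … → v_3 = j of Σ_t A[v_t][v_{t+1}]. For example, for (i, j) = (0, 1) we minimise over 4 possible intermediate vertex sequences; the minimum is 4, attained along the walk 0 → 1 → 0 → 1.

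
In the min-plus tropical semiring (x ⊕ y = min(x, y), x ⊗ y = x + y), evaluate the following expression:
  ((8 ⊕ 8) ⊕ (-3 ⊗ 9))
((8 ⊕ 8) ⊕ (-3 ⊗ 9)) = 6

Expand innermost to outermost. Recall ⊕ takes the minimum of its arguments and ⊗ takes their sum. Working out the expression ((8 ⊕ 8) ⊕ (-3 ⊗ 9)) gives 6.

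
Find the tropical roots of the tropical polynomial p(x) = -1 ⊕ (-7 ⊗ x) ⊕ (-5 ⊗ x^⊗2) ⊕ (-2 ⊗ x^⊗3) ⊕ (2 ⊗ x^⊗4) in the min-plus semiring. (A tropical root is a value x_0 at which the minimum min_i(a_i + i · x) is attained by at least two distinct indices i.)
Roots: {-4, -3, -2, 6}

Each tropical root is a break point of the lower envelope of the lines y = a_i + i · x (there are 5 lines, with slopes 0, 1, ..., 4). Only the lines that attain the minimum somewhere contribute to roots; other lines are dominated. Here the surviving (envelope) indices are i = 4, i = 3, i = 2, i = 1, i = 0.
Intersections between consecutive envelope lines give the roots: for adjacent envelope indices i < j the intersection is x = (a_i − a_j) / (j − i). Reading off the sorted break points: {-4, -3, -2, 6}.
Verification: at each break x_0, at least two indices attain the minimum of min_i(a_i + i · x_0).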